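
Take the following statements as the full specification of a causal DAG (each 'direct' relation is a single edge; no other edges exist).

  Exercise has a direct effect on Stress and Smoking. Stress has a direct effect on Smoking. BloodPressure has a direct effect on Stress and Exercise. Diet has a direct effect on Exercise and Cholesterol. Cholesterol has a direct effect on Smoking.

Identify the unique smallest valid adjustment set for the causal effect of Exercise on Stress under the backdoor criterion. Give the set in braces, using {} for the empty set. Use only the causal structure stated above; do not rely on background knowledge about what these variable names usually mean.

{BloodPressure}

Variables eligible for adjustment (non-descendants of Exercise, excluding Exercise and Stress): {BloodPressure, Cholesterol, Diet}.
Backdoor paths from Exercise to Stress:
  P1: Exercise <- Diet -> Cholesterol -> Smoking <- Stress
  P2: Exercise <- BloodPressure -> Stress
The empty set is not sufficient: P2 (Exercise <- BloodPressure -> Stress) has no collider blocking it and no conditioned non-collider, so it is open.
Try {BloodPressure}:
  P1: blocked at collider Smoking (neither it nor any descendant is in the conditioning set).
  P2: blocked at fork node BloodPressure ∈ conditioning set.
{BloodPressure} contains no descendant of Exercise and blocks every backdoor path.
No other singleton works — e.g. {Diet} leaves P2 open — so {BloodPressure} is the unique smallest valid adjustment set.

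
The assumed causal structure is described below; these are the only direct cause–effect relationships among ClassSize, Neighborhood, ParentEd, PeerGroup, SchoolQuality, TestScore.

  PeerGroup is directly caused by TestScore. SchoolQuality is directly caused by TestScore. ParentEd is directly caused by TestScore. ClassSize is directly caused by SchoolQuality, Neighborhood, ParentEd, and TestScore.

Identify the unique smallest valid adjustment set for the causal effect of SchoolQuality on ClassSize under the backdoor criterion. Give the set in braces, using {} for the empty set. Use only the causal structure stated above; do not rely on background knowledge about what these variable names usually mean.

Variables eligible for adjustment (non-descendants of SchoolQuality, excluding SchoolQuality and ClassSize): {Neighborhood, ParentEd, PeerGroup, TestScore}.
Backdoor paths from SchoolQuality to ClassSize:
  P1: SchoolQuality <- TestScore -> ParentEd -> ClassSize
  P2: SchoolQuality <- TestScore -> ClassSize
The empty set is not sufficient: P1 (SchoolQuality <- TestScore -> ParentEd -> ClassSize) has no collider blocking it and no conditioned non-collider, so it is open.
Try {TestScore}:
  P1: blocked at fork node TestScore ∈ conditioning set.
  P2: blocked at fork node TestScore ∈ conditioning set.
{TestScore} contains no descendant of SchoolQuality and blocks every backdoor path.
No other singleton works — e.g. {ParentEd} leaves P2 open — so {TestScore} is the unique smallest valid adjustment set.

{TestScore}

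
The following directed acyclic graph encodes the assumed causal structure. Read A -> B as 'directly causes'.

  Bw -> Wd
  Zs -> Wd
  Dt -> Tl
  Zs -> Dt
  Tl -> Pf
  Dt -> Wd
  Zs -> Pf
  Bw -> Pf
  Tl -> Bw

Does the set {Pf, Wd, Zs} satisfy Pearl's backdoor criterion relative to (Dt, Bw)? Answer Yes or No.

No

Backdoor paths from Dt to Bw (paths whose first edge points into Dt):
  P1: Dt <- Zs -> Pf <- Tl -> Bw
  P2: Dt <- Zs -> Pf <- Bw
  P3: Dt <- Zs -> Wd <- Bw
Condition 1 (no descendant of Dt in the set): FAILS — Pf and Wd are descendants of Dt.
Condition 2 (every backdoor path blocked by {Pf, Wd, Zs}):
  P1: blocked at fork node Zs ∈ conditioning set.
  P2: blocked at fork node Zs ∈ conditioning set.
  P3: blocked at fork node Zs ∈ conditioning set.
{Pf, Wd, Zs} does not satisfy the backdoor criterion.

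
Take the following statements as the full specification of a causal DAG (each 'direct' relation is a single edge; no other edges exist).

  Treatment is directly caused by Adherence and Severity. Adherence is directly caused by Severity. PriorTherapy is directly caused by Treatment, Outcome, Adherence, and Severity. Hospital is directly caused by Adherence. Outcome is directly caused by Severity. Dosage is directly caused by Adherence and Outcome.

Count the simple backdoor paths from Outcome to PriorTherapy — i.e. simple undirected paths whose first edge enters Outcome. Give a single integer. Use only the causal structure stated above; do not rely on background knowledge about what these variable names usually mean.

5

A backdoor path from Outcome to PriorTherapy is any simple undirected path whose first edge points into Outcome (i.e. leaves Outcome via a parent).
Parents of Outcome: {Severity}.
Enumerating:
  P1: Outcome <- Severity -> Adherence -> Treatment -> PriorTherapy
  P2: Outcome <- Severity -> Adherence -> PriorTherapy
  P3: Outcome <- Severity -> Treatment <- Adherence -> PriorTherapy
  P4: Outcome <- Severity -> Treatment -> PriorTherapy
  P5: Outcome <- Severity -> PriorTherapy
That exhausts the simple backdoor paths. Count: 5.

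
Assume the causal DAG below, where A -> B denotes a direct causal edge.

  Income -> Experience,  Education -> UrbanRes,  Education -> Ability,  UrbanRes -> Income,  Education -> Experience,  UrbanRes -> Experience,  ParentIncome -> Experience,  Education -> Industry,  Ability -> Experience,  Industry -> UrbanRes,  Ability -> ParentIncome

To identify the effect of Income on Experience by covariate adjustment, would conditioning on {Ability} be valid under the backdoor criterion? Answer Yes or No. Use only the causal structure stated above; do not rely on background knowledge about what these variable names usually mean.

No

Backdoor paths from Income to Experience (paths whose first edge points into Income):
  P1: Income <- UrbanRes <- Education -> Ability -> ParentIncome -> Experience
  P2: Income <- UrbanRes <- Education -> Ability -> Experience
  P3: Income <- UrbanRes <- Education -> Experience
  P4: Income <- UrbanRes <- Industry <- Education -> Ability -> ParentIncome -> Experience
  P5: Income <- UrbanRes <- Industry <- Education -> Ability -> Experience
  P6: Income <- UrbanRes <- Industry <- Education -> Experience
  P7: Income <- UrbanRes -> Experience
Condition 1 (no descendant of Income in the set): holds — descendants of Income are {Experience}; none are in {Ability}.
Condition 2 (every backdoor path blocked by {Ability}):
  P1: blocked at chain node Ability ∈ conditioning set.
  P2: blocked at chain node Ability ∈ conditioning set.
  P3: open — no interior node is in the conditioning set.
  P4: blocked at chain node Ability ∈ conditioning set.
  P5: blocked at chain node Ability ∈ conditioning set.
  P6: open — no interior node is in the conditioning set.
  P7: open — no interior node is in the conditioning set.
{Ability} does not satisfy the backdoor criterion.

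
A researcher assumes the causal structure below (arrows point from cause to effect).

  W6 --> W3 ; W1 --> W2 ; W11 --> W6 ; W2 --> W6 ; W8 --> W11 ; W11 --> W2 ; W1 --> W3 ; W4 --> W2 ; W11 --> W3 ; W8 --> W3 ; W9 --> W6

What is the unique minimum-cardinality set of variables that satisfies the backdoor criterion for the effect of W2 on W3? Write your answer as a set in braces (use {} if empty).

Variables eligible for adjustment (non-descendants of W2, excluding W2 and W3): {W1, W11, W4, W8, W9}.
Backdoor paths from W2 to W3:
  P1: W2 <- W1 -> W3
  P2: W2 <- W11 <- W8 -> W3
  P3: W2 <- W11 -> W6 -> W3
  P4: W2 <- W11 -> W3
The empty set is not sufficient: P1 (W2 <- W1 -> W3) has no collider blocking it and no conditioned non-collider, so it is open.
Try {W1, W11}:
  P1: blocked at fork node W1 ∈ conditioning set.
  P2: blocked at chain node W11 ∈ conditioning set.
  P3: blocked at fork node W11 ∈ conditioning set.
  P4: blocked at fork node W11 ∈ conditioning set.
{W1, W11} contains no descendant of W2 and blocks every backdoor path.
Every element of {W1, W11} is needed (dropping W1 leaves P1 open; dropping W11 leaves P2 open), so no proper subset is valid.
Among all size-2 subsets of the eligible variables, only {W1, W11} blocks every backdoor path, so it is the unique smallest valid adjustment set.

{W1, W11}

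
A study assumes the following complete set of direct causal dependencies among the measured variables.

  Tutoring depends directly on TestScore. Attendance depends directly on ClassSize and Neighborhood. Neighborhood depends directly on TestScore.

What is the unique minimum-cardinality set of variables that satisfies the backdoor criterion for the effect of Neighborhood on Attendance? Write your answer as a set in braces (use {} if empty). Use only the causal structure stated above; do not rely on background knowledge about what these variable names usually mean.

{}

Variables eligible for adjustment (non-descendants of Neighborhood, excluding Neighborhood and Attendance): {ClassSize, TestScore, Tutoring}.
Backdoor paths from Neighborhood to Attendance:
  (none)
With no backdoor paths the empty set already satisfies the criterion, and it is trivially minimal.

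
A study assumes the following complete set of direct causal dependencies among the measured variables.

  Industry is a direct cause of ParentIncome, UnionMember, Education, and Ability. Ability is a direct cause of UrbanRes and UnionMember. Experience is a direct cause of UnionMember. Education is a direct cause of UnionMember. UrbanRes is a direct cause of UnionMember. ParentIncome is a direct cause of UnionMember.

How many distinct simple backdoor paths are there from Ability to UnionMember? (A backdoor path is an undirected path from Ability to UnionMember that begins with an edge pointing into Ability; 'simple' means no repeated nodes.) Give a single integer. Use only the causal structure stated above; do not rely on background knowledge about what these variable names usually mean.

A backdoor path from Ability to UnionMember is any simple undirected path whose first edge points into Ability (i.e. leaves Ability via a parent).
Parents of Ability: {Industry}.
Enumerating:
  P1: Ability <- Industry -> ParentIncome -> UnionMember
  P2: Ability <- Industry -> Education -> UnionMember
  P3: Ability <- Industry -> UnionMember
That exhausts the simple backdoor paths. Count: 3.

3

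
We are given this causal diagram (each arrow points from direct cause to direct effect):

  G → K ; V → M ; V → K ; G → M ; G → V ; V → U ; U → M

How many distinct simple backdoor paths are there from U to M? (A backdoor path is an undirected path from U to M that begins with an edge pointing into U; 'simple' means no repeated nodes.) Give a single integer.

A backdoor path from U to M is any simple undirected path whose first edge points into U (i.e. leaves U via a parent).
Parents of U: {V}.
Enumerating:
  P1: U <- V <- G -> M
  P2: U <- V -> M
  P3: U <- V -> K <- G -> M
That exhausts the simple backdoor paths. Count: 3.

3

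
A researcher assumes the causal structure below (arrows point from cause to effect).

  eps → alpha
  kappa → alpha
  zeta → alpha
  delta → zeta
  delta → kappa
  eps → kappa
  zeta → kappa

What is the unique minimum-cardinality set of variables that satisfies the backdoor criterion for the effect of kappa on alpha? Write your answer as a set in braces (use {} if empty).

Variables eligible for adjustment (non-descendants of kappa, excluding kappa and alpha): {delta, eps, zeta}.
Backdoor paths from kappa to alpha:
  P1: kappa <- delta -> zeta -> alpha
  P2: kappa <- zeta -> alpha
  P3: kappa <- eps -> alpha
The empty set is not sufficient: P1 (kappa <- delta -> zeta -> alpha) has no collider blocking it and no conditioned non-collider, so it is open.
Try {eps, zeta}:
  P1: blocked at chain node zeta ∈ conditioning set.
  P2: blocked at fork node zeta ∈ conditioning set.
  P3: blocked at fork node eps ∈ conditioning set.
{eps, zeta} contains no descendant of kappa and blocks every backdoor path.
Every element of {eps, zeta} is needed (dropping eps leaves P3 open; dropping zeta leaves P1 open), so no proper subset is valid.
Among all size-2 subsets of the eligible variables, only {eps, zeta} blocks every backdoor path, so it is the unique smallest valid adjustment set.

{eps, zeta}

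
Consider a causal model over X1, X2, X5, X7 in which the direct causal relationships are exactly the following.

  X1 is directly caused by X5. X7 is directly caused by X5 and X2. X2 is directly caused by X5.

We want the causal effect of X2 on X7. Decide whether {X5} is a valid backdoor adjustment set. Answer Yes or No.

Yes

Backdoor paths from X2 to X7 (paths whose first edge points into X2):
  P1: X2 <- X5 -> X7
Condition 1 (no descendant of X2 in the set): holds — descendants of X2 are {X7}; none are in {X5}.
Condition 2 (every backdoor path blocked by {X5}):
  P1: blocked at fork node X5 ∈ conditioning set.
{X5} satisfies the backdoor criterion.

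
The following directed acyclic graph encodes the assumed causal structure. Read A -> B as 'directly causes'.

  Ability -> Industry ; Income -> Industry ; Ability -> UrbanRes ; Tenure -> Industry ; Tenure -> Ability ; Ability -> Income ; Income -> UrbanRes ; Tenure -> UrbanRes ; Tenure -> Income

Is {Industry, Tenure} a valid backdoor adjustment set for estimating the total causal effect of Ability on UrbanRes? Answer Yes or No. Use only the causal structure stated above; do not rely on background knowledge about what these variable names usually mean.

No

Backdoor paths from Ability to UrbanRes (paths whose first edge points into Ability):
  P1: Ability <- Tenure -> Income -> UrbanRes
  P2: Ability <- Tenure -> UrbanRes
  P3: Ability <- Tenure -> Industry <- Income -> UrbanRes
Condition 1 (no descendant of Ability in the set): FAILS — Industry is a descendant of Ability.
Condition 2 (every backdoor path blocked by {Industry, Tenure}):
  P1: blocked at fork node Tenure ∈ conditioning set.
  P2: blocked at fork node Tenure ∈ conditioning set.
  P3: blocked at fork node Tenure ∈ conditioning set.
{Industry, Tenure} does not satisfy the backdoor criterion.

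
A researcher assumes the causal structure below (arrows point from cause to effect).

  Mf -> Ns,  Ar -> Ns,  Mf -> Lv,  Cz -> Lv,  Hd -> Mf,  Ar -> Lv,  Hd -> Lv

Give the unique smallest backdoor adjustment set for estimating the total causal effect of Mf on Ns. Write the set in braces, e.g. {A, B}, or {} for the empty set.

Variables eligible for adjustment (non-descendants of Mf, excluding Mf and Ns): {Ar, Cz, Hd}.
Backdoor paths from Mf to Ns:
  P1: Mf <- Hd -> Lv <- Ar -> Ns
Each backdoor path contains an unconditioned collider, so every path is already blocked with the empty conditioning set:
  P1: blocked at collider Lv (neither it nor any descendant is in the conditioning set).
The empty set is therefore the unique smallest valid set.

{}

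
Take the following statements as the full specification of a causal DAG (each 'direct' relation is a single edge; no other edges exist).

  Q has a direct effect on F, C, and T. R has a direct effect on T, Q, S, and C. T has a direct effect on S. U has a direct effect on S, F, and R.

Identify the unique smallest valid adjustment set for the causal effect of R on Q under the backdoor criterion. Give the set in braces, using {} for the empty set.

{}

Variables eligible for adjustment (non-descendants of R, excluding R and Q): {U}.
Backdoor paths from R to Q:
  P1: R <- U -> S <- T <- Q
  P2: R <- U -> F <- Q
Each backdoor path contains an unconditioned collider, so every path is already blocked with the empty conditioning set:
  P1: blocked at collider S (neither it nor any descendant is in the conditioning set).
  P2: blocked at collider F (neither it nor any descendant is in the conditioning set).
The empty set is therefore the unique smallest valid set.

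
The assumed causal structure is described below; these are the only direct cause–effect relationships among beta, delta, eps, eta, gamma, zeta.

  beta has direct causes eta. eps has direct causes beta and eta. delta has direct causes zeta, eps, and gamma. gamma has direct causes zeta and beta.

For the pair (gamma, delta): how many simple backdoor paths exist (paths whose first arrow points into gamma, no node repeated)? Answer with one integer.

A backdoor path from gamma to delta is any simple undirected path whose first edge points into gamma (i.e. leaves gamma via a parent).
Parents of gamma: {beta, zeta}.
Enumerating:
  P1: gamma <- beta <- eta -> eps -> delta
  P2: gamma <- beta -> eps -> delta
  P3: gamma <- zeta -> delta
That exhausts the simple backdoor paths. Count: 3.

3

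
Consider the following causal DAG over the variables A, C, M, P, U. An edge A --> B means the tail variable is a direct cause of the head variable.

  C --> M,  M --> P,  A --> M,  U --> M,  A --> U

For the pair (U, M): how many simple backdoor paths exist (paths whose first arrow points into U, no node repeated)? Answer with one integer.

A backdoor path from U to M is any simple undirected path whose first edge points into U (i.e. leaves U via a parent).
Parents of U: {A}.
Enumerating:
  P1: U <- A -> M
That exhausts the simple backdoor paths. Count: 1.

1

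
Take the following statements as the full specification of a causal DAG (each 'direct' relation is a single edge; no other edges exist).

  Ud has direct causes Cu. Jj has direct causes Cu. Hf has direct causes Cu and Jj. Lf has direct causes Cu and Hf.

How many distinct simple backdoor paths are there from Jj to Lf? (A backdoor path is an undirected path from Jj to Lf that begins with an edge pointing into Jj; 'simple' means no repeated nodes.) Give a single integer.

2

A backdoor path from Jj to Lf is any simple undirected path whose first edge points into Jj (i.e. leaves Jj via a parent).
Parents of Jj: {Cu}.
Enumerating:
  P1: Jj <- Cu -> Hf -> Lf
  P2: Jj <- Cu -> Lf
That exhausts the simple backdoor paths. Count: 2.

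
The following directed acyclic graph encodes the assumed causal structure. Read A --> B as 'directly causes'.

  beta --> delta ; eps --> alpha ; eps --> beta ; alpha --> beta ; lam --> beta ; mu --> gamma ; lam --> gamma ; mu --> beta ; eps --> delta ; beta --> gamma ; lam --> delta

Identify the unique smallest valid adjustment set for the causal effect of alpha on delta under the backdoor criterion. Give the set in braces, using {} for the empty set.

{eps}

Variables eligible for adjustment (non-descendants of alpha, excluding alpha and delta): {eps, lam, mu}.
Backdoor paths from alpha to delta:
  P1: alpha <- eps -> beta <- mu -> gamma <- lam -> delta
  P2: alpha <- eps -> beta <- lam -> delta
  P3: alpha <- eps -> beta -> delta
  P4: alpha <- eps -> beta -> gamma <- lam -> delta
  P5: alpha <- eps -> delta
The empty set is not sufficient: P3 (alpha <- eps -> beta -> delta) has no collider blocking it and no conditioned non-collider, so it is open.
Try {eps}:
  P1: blocked at fork node eps ∈ conditioning set.
  P2: blocked at fork node eps ∈ conditioning set.
  P3: blocked at fork node eps ∈ conditioning set.
  P4: blocked at fork node eps ∈ conditioning set.
  P5: blocked at fork node eps ∈ conditioning set.
{eps} contains no descendant of alpha and blocks every backdoor path.
No other singleton works — e.g. {mu} leaves P3 open — so {eps} is the unique smallest valid adjustment set.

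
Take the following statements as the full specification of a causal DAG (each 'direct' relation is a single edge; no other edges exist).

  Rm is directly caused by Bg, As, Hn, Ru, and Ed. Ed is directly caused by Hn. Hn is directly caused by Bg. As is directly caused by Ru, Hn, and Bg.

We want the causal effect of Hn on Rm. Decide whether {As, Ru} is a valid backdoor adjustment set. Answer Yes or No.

No

Backdoor paths from Hn to Rm (paths whose first edge points into Hn):
  P1: Hn <- Bg -> As <- Ru -> Rm
  P2: Hn <- Bg -> As -> Rm
  P3: Hn <- Bg -> Rm
Condition 1 (no descendant of Hn in the set): FAILS — As is a descendant of Hn.
Condition 2 (every backdoor path blocked by {As, Ru}):
  P1: blocked at fork node Ru ∈ conditioning set.
  P2: blocked at chain node As ∈ conditioning set.
  P3: open — no interior node is in the conditioning set.
{As, Ru} does not satisfy the backdoor criterion.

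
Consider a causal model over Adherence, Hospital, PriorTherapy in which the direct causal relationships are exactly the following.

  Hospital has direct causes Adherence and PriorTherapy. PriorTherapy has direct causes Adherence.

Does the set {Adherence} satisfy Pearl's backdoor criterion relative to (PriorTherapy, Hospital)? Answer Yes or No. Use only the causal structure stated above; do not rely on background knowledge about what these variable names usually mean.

Backdoor paths from PriorTherapy to Hospital (paths whose first edge points into PriorTherapy):
  P1: PriorTherapy <- Adherence -> Hospital
Condition 1 (no descendant of PriorTherapy in the set): holds — descendants of PriorTherapy are {Hospital}; none are in {Adherence}.
Condition 2 (every backdoor path blocked by {Adherence}):
  P1: blocked at fork node Adherence ∈ conditioning set.
{Adherence} satisfies the backdoor criterion.

Yes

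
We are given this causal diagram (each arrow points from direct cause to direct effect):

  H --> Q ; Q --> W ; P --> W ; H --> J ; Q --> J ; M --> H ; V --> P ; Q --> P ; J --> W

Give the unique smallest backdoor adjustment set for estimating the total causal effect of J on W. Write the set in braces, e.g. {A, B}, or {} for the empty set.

{Q}

Variables eligible for adjustment (non-descendants of J, excluding J and W): {H, M, P, Q, V}.
Backdoor paths from J to W:
  P1: J <- H -> Q -> P -> W
  P2: J <- H -> Q -> W
  P3: J <- Q -> P -> W
  P4: J <- Q -> W
The empty set is not sufficient: P1 (J <- H -> Q -> P -> W) has no collider blocking it and no conditioned non-collider, so it is open.
Try {Q}:
  P1: blocked at chain node Q ∈ conditioning set.
  P2: blocked at chain node Q ∈ conditioning set.
  P3: blocked at fork node Q ∈ conditioning set.
  P4: blocked at fork node Q ∈ conditioning set.
{Q} contains no descendant of J and blocks every backdoor path.
No other singleton works — e.g. {V} leaves P1 open — so {Q} is the unique smallest valid adjustment set.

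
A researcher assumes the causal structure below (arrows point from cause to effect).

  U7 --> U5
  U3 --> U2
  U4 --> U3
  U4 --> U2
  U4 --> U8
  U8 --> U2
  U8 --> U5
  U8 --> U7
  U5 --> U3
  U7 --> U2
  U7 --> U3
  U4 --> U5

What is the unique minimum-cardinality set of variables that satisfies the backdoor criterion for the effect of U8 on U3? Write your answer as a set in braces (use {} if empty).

{U4}

Variables eligible for adjustment (non-descendants of U8, excluding U8 and U3): {U4}.
Backdoor paths from U8 to U3:
  P1: U8 <- U4 -> U5 <- U7 -> U3
  P2: U8 <- U4 -> U5 <- U7 -> U2 <- U3
  P3: U8 <- U4 -> U5 -> U3
  P4: U8 <- U4 -> U3
  P5: U8 <- U4 -> U2 <- U7 -> U5 -> U3
  P6: U8 <- U4 -> U2 <- U7 -> U3
  P7: U8 <- U4 -> U2 <- U3
The empty set is not sufficient: P3 (U8 <- U4 -> U5 -> U3) has no collider blocking it and no conditioned non-collider, so it is open.
Try {U4}:
  P1: blocked at fork node U4 ∈ conditioning set.
  P2: blocked at fork node U4 ∈ conditioning set.
  P3: blocked at fork node U4 ∈ conditioning set.
  P4: blocked at fork node U4 ∈ conditioning set.
  P5: blocked at fork node U4 ∈ conditioning set.
  P6: blocked at fork node U4 ∈ conditioning set.
  P7: blocked at fork node U4 ∈ conditioning set.
{U4} contains no descendant of U8 and blocks every backdoor path.
{U4} is the unique smallest valid adjustment set.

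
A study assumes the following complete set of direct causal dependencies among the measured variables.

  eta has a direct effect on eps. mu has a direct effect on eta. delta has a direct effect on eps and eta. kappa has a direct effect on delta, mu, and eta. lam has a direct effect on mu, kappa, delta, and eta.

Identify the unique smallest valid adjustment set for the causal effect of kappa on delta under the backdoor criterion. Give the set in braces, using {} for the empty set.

Variables eligible for adjustment (non-descendants of kappa, excluding kappa and delta): {lam}.
Backdoor paths from kappa to delta:
  P1: kappa <- lam -> delta
  P2: kappa <- lam -> mu -> eta <- delta
  P3: kappa <- lam -> mu -> eta -> eps <- delta
  P4: kappa <- lam -> eta <- delta
  P5: kappa <- lam -> eta -> eps <- delta
The empty set is not sufficient: P1 (kappa <- lam -> delta) has no collider blocking it and no conditioned non-collider, so it is open.
Try {lam}:
  P1: blocked at fork node lam ∈ conditioning set.
  P2: blocked at fork node lam ∈ conditioning set.
  P3: blocked at fork node lam ∈ conditioning set.
  P4: blocked at fork node lam ∈ conditioning set.
  P5: blocked at fork node lam ∈ conditioning set.
{lam} contains no descendant of kappa and blocks every backdoor path.
{lam} is the unique smallest valid adjustment set.

{lam}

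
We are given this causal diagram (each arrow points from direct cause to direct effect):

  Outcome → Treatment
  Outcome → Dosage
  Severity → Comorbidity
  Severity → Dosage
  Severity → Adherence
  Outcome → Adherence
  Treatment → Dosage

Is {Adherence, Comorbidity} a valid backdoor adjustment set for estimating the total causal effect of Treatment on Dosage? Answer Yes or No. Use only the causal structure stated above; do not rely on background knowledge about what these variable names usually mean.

No

Backdoor paths from Treatment to Dosage (paths whose first edge points into Treatment):
  P1: Treatment <- Outcome -> Adherence <- Severity -> Dosage
  P2: Treatment <- Outcome -> Dosage
Condition 1 (no descendant of Treatment in the set): holds — descendants of Treatment are {Dosage}; none are in {Adherence, Comorbidity}.
Condition 2 (every backdoor path blocked by {Adherence, Comorbidity}):
  P1: open — collider(s) Adherence are conditioned on (or have a conditioned descendant) and no non-collider on the path is in the set.
  P2: open — no interior node is in the conditioning set.
{Adherence, Comorbidity} does not satisfy the backdoor criterion.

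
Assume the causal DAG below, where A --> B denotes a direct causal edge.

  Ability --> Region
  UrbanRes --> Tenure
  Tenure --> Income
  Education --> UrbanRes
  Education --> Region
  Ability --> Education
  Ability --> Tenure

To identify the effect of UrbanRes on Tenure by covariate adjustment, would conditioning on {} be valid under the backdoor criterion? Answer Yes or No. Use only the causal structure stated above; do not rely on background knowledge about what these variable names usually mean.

Backdoor paths from UrbanRes to Tenure (paths whose first edge points into UrbanRes):
  P1: UrbanRes <- Education <- Ability -> Tenure
  P2: UrbanRes <- Education -> Region <- Ability -> Tenure
Condition 1 (no descendant of UrbanRes in the set): holds — descendants of UrbanRes are {Income, Tenure}; none are in {}.
Condition 2 (every backdoor path blocked by {}):
  P1: open — no interior node is in the conditioning set.
  P2: blocked at collider Region (neither it nor any descendant is in the conditioning set).
{} does not satisfy the backdoor criterion.

No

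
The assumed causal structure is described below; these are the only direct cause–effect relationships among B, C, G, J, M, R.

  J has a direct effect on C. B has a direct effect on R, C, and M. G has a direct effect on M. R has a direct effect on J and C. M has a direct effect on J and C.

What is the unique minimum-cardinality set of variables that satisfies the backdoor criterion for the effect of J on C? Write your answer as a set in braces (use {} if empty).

Variables eligible for adjustment (non-descendants of J, excluding J and C): {B, G, M, R}.
Backdoor paths from J to C:
  P1: J <- M <- B -> R -> C
  P2: J <- M <- B -> C
  P3: J <- M -> C
  P4: J <- R <- B -> M -> C
  P5: J <- R <- B -> C
  P6: J <- R -> C
The empty set is not sufficient: P1 (J <- M <- B -> R -> C) has no collider blocking it and no conditioned non-collider, so it is open.
Try {M, R}:
  P1: blocked at chain node M ∈ conditioning set.
  P2: blocked at chain node M ∈ conditioning set.
  P3: blocked at fork node M ∈ conditioning set.
  P4: blocked at chain node R ∈ conditioning set.
  P5: blocked at chain node R ∈ conditioning set.
  P6: blocked at fork node R ∈ conditioning set.
{M, R} contains no descendant of J and blocks every backdoor path.
Every element of {M, R} is needed (dropping M leaves P2 open; dropping R leaves P5 open), so no proper subset is valid.
Among all size-2 subsets of the eligible variables, only {M, R} blocks every backdoor path, so it is the unique smallest valid adjustment set.

{M, R}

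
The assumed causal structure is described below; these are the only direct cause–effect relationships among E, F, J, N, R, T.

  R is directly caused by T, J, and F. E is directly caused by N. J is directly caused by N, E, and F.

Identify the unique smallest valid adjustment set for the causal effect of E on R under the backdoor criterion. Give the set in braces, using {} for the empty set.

{N}

Variables eligible for adjustment (non-descendants of E, excluding E and R): {F, N, T}.
Backdoor paths from E to R:
  P1: E <- N -> J <- F -> R
  P2: E <- N -> J -> R
The empty set is not sufficient: P2 (E <- N -> J -> R) has no collider blocking it and no conditioned non-collider, so it is open.
Try {N}:
  P1: blocked at fork node N ∈ conditioning set.
  P2: blocked at fork node N ∈ conditioning set.
{N} contains no descendant of E and blocks every backdoor path.
No other singleton works — e.g. {F} leaves P2 open — so {N} is the unique smallest valid adjustment set.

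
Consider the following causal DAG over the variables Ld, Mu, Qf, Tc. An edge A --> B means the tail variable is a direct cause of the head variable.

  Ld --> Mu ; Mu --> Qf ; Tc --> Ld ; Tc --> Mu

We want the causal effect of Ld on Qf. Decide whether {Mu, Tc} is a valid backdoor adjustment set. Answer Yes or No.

Backdoor paths from Ld to Qf (paths whose first edge points into Ld):
  P1: Ld <- Tc -> Mu -> Qf
Condition 1 (no descendant of Ld in the set): FAILS — Mu is a descendant of Ld.
Condition 2 (every backdoor path blocked by {Mu, Tc}):
  P1: blocked at fork node Tc ∈ conditioning set.
{Mu, Tc} does not satisfy the backdoor criterion.

No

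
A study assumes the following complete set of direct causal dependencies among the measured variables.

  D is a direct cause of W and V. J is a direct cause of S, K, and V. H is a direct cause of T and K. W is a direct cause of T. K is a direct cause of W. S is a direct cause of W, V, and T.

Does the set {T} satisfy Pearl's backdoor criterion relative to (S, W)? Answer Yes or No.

No

Backdoor paths from S to W (paths whose first edge points into S):
  P1: S <- J -> K <- H -> T <- W
  P2: S <- J -> K -> W
  P3: S <- J -> V <- D -> W
Condition 1 (no descendant of S in the set): FAILS — T is a descendant of S.
Condition 2 (every backdoor path blocked by {T}):
  P1: open — collider(s) K, T are conditioned on (or have a conditioned descendant) and no non-collider on the path is in the set.
  P2: open — no interior node is in the conditioning set.
  P3: blocked at collider V (neither it nor any descendant is in the conditioning set).
{T} does not satisfy the backdoor criterion.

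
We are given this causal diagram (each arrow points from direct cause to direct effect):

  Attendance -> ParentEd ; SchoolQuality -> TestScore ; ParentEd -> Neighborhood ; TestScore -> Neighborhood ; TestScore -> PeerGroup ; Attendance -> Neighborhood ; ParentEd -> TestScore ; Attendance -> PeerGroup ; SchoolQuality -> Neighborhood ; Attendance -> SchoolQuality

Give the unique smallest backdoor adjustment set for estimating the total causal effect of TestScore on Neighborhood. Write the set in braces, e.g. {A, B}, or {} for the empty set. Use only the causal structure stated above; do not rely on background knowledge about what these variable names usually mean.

{ParentEd, SchoolQuality}

Variables eligible for adjustment (non-descendants of TestScore, excluding TestScore and Neighborhood): {Attendance, ParentEd, SchoolQuality}.
Backdoor paths from TestScore to Neighborhood:
  P1: TestScore <- ParentEd <- Attendance -> SchoolQuality -> Neighborhood
  P2: TestScore <- ParentEd <- Attendance -> Neighborhood
  P3: TestScore <- ParentEd -> Neighborhood
  P4: TestScore <- SchoolQuality <- Attendance -> ParentEd -> Neighborhood
  P5: TestScore <- SchoolQuality <- Attendance -> Neighborhood
  P6: TestScore <- SchoolQuality -> Neighborhood
The empty set is not sufficient: P1 (TestScore <- ParentEd <- Attendance -> SchoolQuality -> Neighborhood) has no collider blocking it and no conditioned non-collider, so it is open.
Try {ParentEd, SchoolQuality}:
  P1: blocked at chain node ParentEd ∈ conditioning set.
  P2: blocked at chain node ParentEd ∈ conditioning set.
  P3: blocked at fork node ParentEd ∈ conditioning set.
  P4: blocked at chain node SchoolQuality ∈ conditioning set.
  P5: blocked at chain node SchoolQuality ∈ conditioning set.
  P6: blocked at fork node SchoolQuality ∈ conditioning set.
{ParentEd, SchoolQuality} contains no descendant of TestScore and blocks every backdoor path.
Every element of {ParentEd, SchoolQuality} is needed (dropping ParentEd leaves P2 open; dropping SchoolQuality leaves P5 open), so no proper subset is valid.
Among all size-2 subsets of the eligible variables, only {ParentEd, SchoolQuality} blocks every backdoor path, so it is the unique smallest valid adjustment set.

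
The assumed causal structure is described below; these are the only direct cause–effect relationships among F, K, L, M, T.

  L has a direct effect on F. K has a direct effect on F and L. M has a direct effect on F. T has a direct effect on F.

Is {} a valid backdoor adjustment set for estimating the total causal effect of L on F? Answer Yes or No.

No

Backdoor paths from L to F (paths whose first edge points into L):
  P1: L <- K -> F
Condition 1 (no descendant of L in the set): holds — descendants of L are {F}; none are in {}.
Condition 2 (every backdoor path blocked by {}):
  P1: open — no interior node is in the conditioning set.
{} does not satisfy the backdoor criterion.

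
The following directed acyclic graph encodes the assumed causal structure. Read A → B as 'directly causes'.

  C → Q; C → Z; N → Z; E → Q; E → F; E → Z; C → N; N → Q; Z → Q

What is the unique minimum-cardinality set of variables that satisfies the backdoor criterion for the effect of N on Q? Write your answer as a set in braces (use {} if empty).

Variables eligible for adjustment (non-descendants of N, excluding N and Q): {C, E, F}.
Backdoor paths from N to Q:
  P1: N <- C -> Z <- E -> Q
  P2: N <- C -> Z -> Q
  P3: N <- C -> Q
The empty set is not sufficient: P2 (N <- C -> Z -> Q) has no collider blocking it and no conditioned non-collider, so it is open.
Try {C}:
  P1: blocked at fork node C ∈ conditioning set.
  P2: blocked at fork node C ∈ conditioning set.
  P3: blocked at fork node C ∈ conditioning set.
{C} contains no descendant of N and blocks every backdoor path.
No other singleton works — e.g. {E} leaves P2 open — so {C} is the unique smallest valid adjustment set.

{C}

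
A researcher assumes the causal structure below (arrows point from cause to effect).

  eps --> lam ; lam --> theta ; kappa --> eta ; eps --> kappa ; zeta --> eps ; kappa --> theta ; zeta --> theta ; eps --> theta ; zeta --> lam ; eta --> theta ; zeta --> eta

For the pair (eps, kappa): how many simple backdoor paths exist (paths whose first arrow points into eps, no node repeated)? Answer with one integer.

6

A backdoor path from eps to kappa is any simple undirected path whose first edge points into eps (i.e. leaves eps via a parent).
Parents of eps: {zeta}.
Enumerating:
  P1: eps <- zeta -> lam -> theta <- kappa
  P2: eps <- zeta -> lam -> theta <- eta <- kappa
  P3: eps <- zeta -> eta <- kappa
  P4: eps <- zeta -> eta -> theta <- kappa
  P5: eps <- zeta -> theta <- kappa
  P6: eps <- zeta -> theta <- eta <- kappa
That exhausts the simple backdoor paths. Count: 6.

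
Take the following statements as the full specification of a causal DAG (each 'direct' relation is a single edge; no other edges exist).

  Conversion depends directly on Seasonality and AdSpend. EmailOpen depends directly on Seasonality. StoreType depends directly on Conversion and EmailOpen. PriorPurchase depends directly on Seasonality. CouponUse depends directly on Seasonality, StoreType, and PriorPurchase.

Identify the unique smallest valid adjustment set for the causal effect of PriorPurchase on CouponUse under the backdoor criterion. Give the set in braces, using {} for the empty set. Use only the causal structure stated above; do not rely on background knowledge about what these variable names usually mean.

{Seasonality}

Variables eligible for adjustment (non-descendants of PriorPurchase, excluding PriorPurchase and CouponUse): {AdSpend, Conversion, EmailOpen, Seasonality, StoreType}.
Backdoor paths from PriorPurchase to CouponUse:
  P1: PriorPurchase <- Seasonality -> EmailOpen -> StoreType -> CouponUse
  P2: PriorPurchase <- Seasonality -> Conversion -> StoreType -> CouponUse
  P3: PriorPurchase <- Seasonality -> CouponUse
The empty set is not sufficient: P1 (PriorPurchase <- Seasonality -> EmailOpen -> StoreType -> CouponUse) has no collider blocking it and no conditioned non-collider, so it is open.
Try {Seasonality}:
  P1: blocked at fork node Seasonality ∈ conditioning set.
  P2: blocked at fork node Seasonality ∈ conditioning set.
  P3: blocked at fork node Seasonality ∈ conditioning set.
{Seasonality} contains no descendant of PriorPurchase and blocks every backdoor path.
No other singleton works — e.g. {AdSpend} leaves P1 open — so {Seasonality} is the unique smallest valid adjustment set.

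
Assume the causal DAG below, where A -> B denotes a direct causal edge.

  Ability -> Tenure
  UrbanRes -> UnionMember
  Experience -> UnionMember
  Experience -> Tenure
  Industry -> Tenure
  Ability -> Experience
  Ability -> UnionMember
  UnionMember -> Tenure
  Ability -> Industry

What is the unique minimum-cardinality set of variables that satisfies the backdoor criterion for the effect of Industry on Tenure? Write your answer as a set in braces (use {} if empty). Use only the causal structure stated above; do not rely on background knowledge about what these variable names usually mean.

Variables eligible for adjustment (non-descendants of Industry, excluding Industry and Tenure): {Ability, Experience, UnionMember, UrbanRes}.
Backdoor paths from Industry to Tenure:
  P1: Industry <- Ability -> Experience -> UnionMember -> Tenure
  P2: Industry <- Ability -> Experience -> Tenure
  P3: Industry <- Ability -> UnionMember <- Experience -> Tenure
  P4: Industry <- Ability -> UnionMember -> Tenure
  P5: Industry <- Ability -> Tenure
The empty set is not sufficient: P1 (Industry <- Ability -> Experience -> UnionMember -> Tenure) has no collider blocking it and no conditioned non-collider, so it is open.
Try {Ability}:
  P1: blocked at fork node Ability ∈ conditioning set.
  P2: blocked at fork node Ability ∈ conditioning set.
  P3: blocked at fork node Ability ∈ conditioning set.
  P4: blocked at fork node Ability ∈ conditioning set.
  P5: blocked at fork node Ability ∈ conditioning set.
{Ability} contains no descendant of Industry and blocks every backdoor path.
No other singleton works — e.g. {UrbanRes} leaves P1 open — so {Ability} is the unique smallest valid adjustment set.

{Ability}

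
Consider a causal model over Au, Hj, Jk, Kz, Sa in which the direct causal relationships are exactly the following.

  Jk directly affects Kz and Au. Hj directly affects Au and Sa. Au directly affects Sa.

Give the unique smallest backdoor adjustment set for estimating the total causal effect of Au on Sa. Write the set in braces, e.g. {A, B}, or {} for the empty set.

{Hj}

Variables eligible for adjustment (non-descendants of Au, excluding Au and Sa): {Hj, Jk, Kz}.
Backdoor paths from Au to Sa:
  P1: Au <- Hj -> Sa
The empty set is not sufficient: P1 (Au <- Hj -> Sa) has no collider blocking it and no conditioned non-collider, so it is open.
Try {Hj}:
  P1: blocked at fork node Hj ∈ conditioning set.
{Hj} contains no descendant of Au and blocks every backdoor path.
No other singleton works — e.g. {Jk} leaves P1 open — so {Hj} is the unique smallest valid adjustment set.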